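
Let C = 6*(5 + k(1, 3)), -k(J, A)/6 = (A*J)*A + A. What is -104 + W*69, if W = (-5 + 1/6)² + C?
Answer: -314761/12 ≈ -26230.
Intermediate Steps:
k(J, A) = -6*A - 6*J*A² (k(J, A) = -6*((A*J)*A + A) = -6*(J*A² + A) = -6*(A + J*A²) = -6*A - 6*J*A²)
C = -402 (C = 6*(5 - 6*3*(1 + 3*1)) = 6*(5 - 6*3*(1 + 3)) = 6*(5 - 6*3*4) = 6*(5 - 72) = 6*(-67) = -402)
W = -13631/36 (W = (-5 + 1/6)² - 402 = (-5 + ⅙)² - 402 = (-29/6)² - 402 = 841/36 - 402 = -13631/36 ≈ -378.64)
-104 + W*69 = -104 - 13631/36*69 = -104 - 313513/12 = -314761/12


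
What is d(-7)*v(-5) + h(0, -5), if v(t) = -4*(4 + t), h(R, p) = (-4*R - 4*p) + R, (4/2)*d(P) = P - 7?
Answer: -8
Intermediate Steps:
d(P) = -7/2 + P/2 (d(P) = (P - 7)/2 = (-7 + P)/2 = -7/2 + P/2)
h(R, p) = -4*p - 3*R
v(t) = -16 - 4*t
d(-7)*v(-5) + h(0, -5) = (-7/2 + (1/2)*(-7))*(-16 - 4*(-5)) + (-4*(-5) - 3*0) = (-7/2 - 7/2)*(-16 + 20) + (20 + 0) = -7*4 + 20 = -28 + 20 = -8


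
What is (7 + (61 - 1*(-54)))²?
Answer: 14884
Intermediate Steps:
(7 + (61 - 1*(-54)))² = (7 + (61 + 54))² = (7 + 115)² = 122² = 14884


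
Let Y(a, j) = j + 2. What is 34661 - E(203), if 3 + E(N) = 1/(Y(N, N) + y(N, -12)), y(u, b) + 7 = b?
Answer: 6447503/186 ≈ 34664.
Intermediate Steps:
Y(a, j) = 2 + j
y(u, b) = -7 + b
E(N) = -3 + 1/(-17 + N) (E(N) = -3 + 1/((2 + N) + (-7 - 12)) = -3 + 1/((2 + N) - 19) = -3 + 1/(-17 + N))
34661 - E(203) = 34661 - (52 - 3*203)/(-17 + 203) = 34661 - (52 - 609)/186 = 34661 - (-557)/186 = 34661 - 1*(-557/186) = 34661 + 557/186 = 6447503/186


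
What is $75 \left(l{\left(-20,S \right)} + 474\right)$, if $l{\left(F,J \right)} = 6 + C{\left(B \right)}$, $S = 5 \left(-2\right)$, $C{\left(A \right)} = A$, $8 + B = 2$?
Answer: $35550$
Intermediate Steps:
$B = -6$ ($B = -8 + 2 = -6$)
$S = -10$
$l{\left(F,J \right)} = 0$ ($l{\left(F,J \right)} = 6 - 6 = 0$)
$75 \left(l{\left(-20,S \right)} + 474\right) = 75 \left(0 + 474\right) = 75 \cdot 474 = 35550$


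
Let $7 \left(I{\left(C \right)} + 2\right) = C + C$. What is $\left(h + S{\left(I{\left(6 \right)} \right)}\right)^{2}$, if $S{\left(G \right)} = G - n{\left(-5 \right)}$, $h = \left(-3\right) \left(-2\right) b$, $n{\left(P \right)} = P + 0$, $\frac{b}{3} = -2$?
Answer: $\frac{47961}{49} \approx 978.8$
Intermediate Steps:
$b = -6$ ($b = 3 \left(-2\right) = -6$)
$n{\left(P \right)} = P$
$h = -36$ ($h = \left(-3\right) \left(-2\right) \left(-6\right) = 6 \left(-6\right) = -36$)
$I{\left(C \right)} = -2 + \frac{2 C}{7}$ ($I{\left(C \right)} = -2 + \frac{C + C}{7} = -2 + \frac{2 C}{7}$)
$S{\left(G \right)} = 5 + G$ ($S{\left(G \right)} = G - -5 = G + 5 = 5 + G$)
$\left(h + S{\left(I{\left(6 \right)} \right)}\right)^{2} = \left(-36 + \left(5 + \left(-2 + \frac{2}{7} \cdot 6\right)\right)\right)^{2} = \left(-36 + \left(5 + \left(-2 + \frac{12}{7}\right)\right)\right)^{2} = \left(-36 + \left(5 - \frac{2}{7}\right)\right)^{2} = \left(-36 + \frac{33}{7}\right)^{2} = \left(- \frac{219}{7}\right)^{2} = \frac{47961}{49}$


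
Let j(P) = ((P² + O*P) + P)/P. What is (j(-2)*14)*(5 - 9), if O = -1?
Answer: 112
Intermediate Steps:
j(P) = P (j(P) = ((P² - P) + P)/P = P²/P = P)
(j(-2)*14)*(5 - 9) = (-2*14)*(5 - 9) = -28*(-4) = 112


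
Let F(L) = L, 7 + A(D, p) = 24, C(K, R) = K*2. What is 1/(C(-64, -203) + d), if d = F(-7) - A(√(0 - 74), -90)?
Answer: -1/152 ≈ -0.0065789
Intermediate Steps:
C(K, R) = 2*K
A(D, p) = 17 (A(D, p) = -7 + 24 = 17)
d = -24 (d = -7 - 1*17 = -7 - 17 = -24)
1/(C(-64, -203) + d) = 1/(2*(-64) - 24) = 1/(-128 - 24) = 1/(-152) = -1/152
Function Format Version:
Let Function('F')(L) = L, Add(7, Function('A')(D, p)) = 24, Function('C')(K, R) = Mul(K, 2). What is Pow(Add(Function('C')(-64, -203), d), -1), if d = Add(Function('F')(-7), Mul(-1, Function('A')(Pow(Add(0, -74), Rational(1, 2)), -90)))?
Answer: Rational(-1, 152) ≈ -0.0065789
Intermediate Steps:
Function('C')(K, R) = Mul(2, K)
Function('A')(D, p) = 17 (Function('A')(D, p) = Add(-7, 24) = 17)
d = -24 (d = Add(-7, Mul(-1, 17)) = Add(-7, -17) = -24)
Pow(Add(Function('C')(-64, -203), d), -1) = Pow(Add(Mul(2, -64), -24), -1) = Pow(Add(-128, -24), -1) = Pow(-152, -1) = Rational(-1, 152)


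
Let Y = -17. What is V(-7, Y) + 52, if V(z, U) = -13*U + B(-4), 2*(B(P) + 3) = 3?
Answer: 543/2 ≈ 271.50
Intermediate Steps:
B(P) = -3/2 (B(P) = -3 + (1/2)*3 = -3 + 3/2 = -3/2)
V(z, U) = -3/2 - 13*U (V(z, U) = -13*U - 3/2 = -3/2 - 13*U)
V(-7, Y) + 52 = (-3/2 - 13*(-17)) + 52 = (-3/2 + 221) + 52 = 439/2 + 52 = 543/2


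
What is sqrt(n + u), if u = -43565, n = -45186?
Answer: I*sqrt(88751) ≈ 297.91*I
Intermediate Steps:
sqrt(n + u) = sqrt(-45186 - 43565) = sqrt(-88751) = I*sqrt(88751)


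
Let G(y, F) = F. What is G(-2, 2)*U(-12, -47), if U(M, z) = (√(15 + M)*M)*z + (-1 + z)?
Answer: -96 + 1128*√3 ≈ 1857.8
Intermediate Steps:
U(M, z) = -1 + z + M*z*√(15 + M) (U(M, z) = (M*√(15 + M))*z + (-1 + z) = M*z*√(15 + M) + (-1 + z) = -1 + z + M*z*√(15 + M))
G(-2, 2)*U(-12, -47) = 2*(-1 - 47 - 12*(-47)*√(15 - 12)) = 2*(-1 - 47 - 12*(-47)*√3) = 2*(-1 - 47 + 564*√3) = 2*(-48 + 564*√3) = -96 + 1128*√3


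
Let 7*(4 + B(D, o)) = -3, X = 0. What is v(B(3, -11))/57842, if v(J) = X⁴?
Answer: 0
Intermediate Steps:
B(D, o) = -31/7 (B(D, o) = -4 + (⅐)*(-3) = -4 - 3/7 = -31/7)
v(J) = 0 (v(J) = 0⁴ = 0)
v(B(3, -11))/57842 = 0/57842 = 0*(1/57842) = 0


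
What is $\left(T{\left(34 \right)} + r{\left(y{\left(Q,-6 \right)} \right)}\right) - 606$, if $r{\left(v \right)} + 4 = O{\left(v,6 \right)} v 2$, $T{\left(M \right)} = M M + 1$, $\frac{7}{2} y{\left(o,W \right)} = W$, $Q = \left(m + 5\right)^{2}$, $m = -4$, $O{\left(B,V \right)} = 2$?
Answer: $\frac{3781}{7} \approx 540.14$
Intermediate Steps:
$Q = 1$ ($Q = \left(-4 + 5\right)^{2} = 1^{2} = 1$)
$y{\left(o,W \right)} = \frac{2 W}{7}$
$T{\left(M \right)} = 1 + M^{2}$ ($T{\left(M \right)} = M^{2} + 1 = 1 + M^{2}$)
$r{\left(v \right)} = -4 + 4 v$ ($r{\left(v \right)} = -4 + 2 v 2 = -4 + 4 v$)
$\left(T{\left(34 \right)} + r{\left(y{\left(Q,-6 \right)} \right)}\right) - 606 = \left(\left(1 + 34^{2}\right) + \left(-4 + 4 \cdot \frac{2}{7} \left(-6\right)\right)\right) - 606 = \left(\left(1 + 1156\right) + \left(-4 + 4 \left(- \frac{12}{7}\right)\right)\right) - 606 = \left(1157 - \frac{76}{7}\right) - 606 = \frac{8023}{7} - 606 = \frac{3781}{7}$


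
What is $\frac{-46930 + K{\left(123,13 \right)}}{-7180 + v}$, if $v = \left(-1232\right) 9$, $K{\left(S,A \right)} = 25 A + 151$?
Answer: $\frac{23227}{9134} \approx 2.5429$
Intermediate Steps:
$K{\left(S,A \right)} = 151 + 25 A$
$v = -11088$
$\frac{-46930 + K{\left(123,13 \right)}}{-7180 + v} = \frac{-46930 + \left(151 + 25 \cdot 13\right)}{-7180 - 11088} = \frac{-46930 + \left(151 + 325\right)}{-18268} = \left(-46930 + 476\right) \left(- \frac{1}{18268}\right) = \left(-46454\right) \left(- \frac{1}{18268}\right) = \frac{23227}{9134}$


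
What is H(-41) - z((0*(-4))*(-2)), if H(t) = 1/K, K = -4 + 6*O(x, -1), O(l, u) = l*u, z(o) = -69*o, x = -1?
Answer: ½ ≈ 0.50000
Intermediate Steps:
K = 2 (K = -4 + 6*(-1*(-1)) = -4 + 6*1 = -4 + 6 = 2)
H(t) = ½ (H(t) = 1/2 = ½)
H(-41) - z((0*(-4))*(-2)) = ½ - (-69)*(0*(-4))*(-2) = ½ - (-69)*0*(-2) = ½ - (-69)*0 = ½ - 1*0 = ½ + 0 = ½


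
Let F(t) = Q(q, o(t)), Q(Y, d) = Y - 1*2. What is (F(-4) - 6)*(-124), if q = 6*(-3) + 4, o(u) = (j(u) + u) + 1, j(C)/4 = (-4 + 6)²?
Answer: 2728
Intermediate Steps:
j(C) = 16 (j(C) = 4*(-4 + 6)² = 4*2² = 4*4 = 16)
o(u) = 17 + u (o(u) = (16 + u) + 1 = 17 + u)
q = -14 (q = -18 + 4 = -14)
Q(Y, d) = -2 + Y (Q(Y, d) = Y - 2 = -2 + Y)
F(t) = -16 (F(t) = -2 - 14 = -16)
(F(-4) - 6)*(-124) = (-16 - 6)*(-124) = -22*(-124) = 2728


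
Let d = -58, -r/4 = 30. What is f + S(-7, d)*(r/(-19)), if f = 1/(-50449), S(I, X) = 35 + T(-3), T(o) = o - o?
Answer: 211885781/958531 ≈ 221.05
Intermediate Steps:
r = -120 (r = -4*30 = -120)
T(o) = 0
S(I, X) = 35 (S(I, X) = 35 + 0 = 35)
f = -1/50449 ≈ -1.9822e-5
f + S(-7, d)*(r/(-19)) = -1/50449 + 35*(-120/(-19)) = -1/50449 + 35*(-120*(-1/19)) = -1/50449 + 35*(120/19) = -1/50449 + 4200/19 = 211885781/958531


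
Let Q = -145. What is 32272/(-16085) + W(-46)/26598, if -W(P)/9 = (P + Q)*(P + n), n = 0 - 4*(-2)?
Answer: -318179171/71304805 ≈ -4.4622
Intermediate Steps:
n = 8 (n = 0 + 8 = 8)
W(P) = -9*(-145 + P)*(8 + P) (W(P) = -9*(P - 145)*(P + 8) = -9*(-145 + P)*(8 + P))
32272/(-16085) + W(-46)/26598 = 32272/(-16085) + (10440 - 9*(-46)**2 + 1233*(-46))/26598 = 32272*(-1/16085) + (10440 - 9*2116 - 56718)*(1/26598) = -32272/16085 + (10440 - 19044 - 56718)*(1/26598) = -32272/16085 - 65322*1/26598 = -32272/16085 - 10887/4433 = -318179171/71304805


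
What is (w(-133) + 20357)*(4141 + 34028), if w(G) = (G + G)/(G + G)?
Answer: 777044502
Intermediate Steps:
w(G) = 1 (w(G) = (2*G)/((2*G)) = (2*G)*(1/(2*G)) = 1)
(w(-133) + 20357)*(4141 + 34028) = (1 + 20357)*(4141 + 34028) = 20358*38169 = 777044502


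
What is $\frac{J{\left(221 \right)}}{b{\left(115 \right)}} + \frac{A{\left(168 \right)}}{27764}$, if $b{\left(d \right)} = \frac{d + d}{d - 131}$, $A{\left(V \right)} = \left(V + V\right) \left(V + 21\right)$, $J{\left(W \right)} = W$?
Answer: $- \frac{10445948}{798215} \approx -13.087$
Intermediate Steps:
$A{\left(V \right)} = 2 V \left(21 + V\right)$
$b{\left(d \right)} = \frac{2 d}{-131 + d}$
$\frac{J{\left(221 \right)}}{b{\left(115 \right)}} + \frac{A{\left(168 \right)}}{27764} = \frac{221}{2 \cdot 115 \frac{1}{-131 + 115}} + \frac{2 \cdot 168 \left(21 + 168\right)}{27764} = \frac{221}{2 \cdot 115 \frac{1}{-16}} + 2 \cdot 168 \cdot 189 \cdot \frac{1}{27764} = \frac{221}{2 \cdot 115 \left(- \frac{1}{16}\right)} + 63504 \cdot \frac{1}{27764} = \frac{221}{- \frac{115}{8}} + \frac{15876}{6941} = 221 \left(- \frac{8}{115}\right) + \frac{15876}{6941} = - \frac{1768}{115} + \frac{15876}{6941} = - \frac{10445948}{798215}$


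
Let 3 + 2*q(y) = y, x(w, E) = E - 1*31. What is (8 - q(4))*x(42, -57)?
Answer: -660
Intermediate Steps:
x(w, E) = -31 + E (x(w, E) = E - 31 = -31 + E)
q(y) = -3/2 + y/2
(8 - q(4))*x(42, -57) = (8 - (-3/2 + (1/2)*4))*(-31 - 57) = (8 - (-3/2 + 2))*(-88) = (8 - 1*1/2)*(-88) = (8 - 1/2)*(-88) = (15/2)*(-88) = -660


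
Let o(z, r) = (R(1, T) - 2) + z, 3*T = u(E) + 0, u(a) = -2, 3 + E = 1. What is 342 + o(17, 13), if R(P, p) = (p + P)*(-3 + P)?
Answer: 1069/3 ≈ 356.33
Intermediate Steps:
E = -2 (E = -3 + 1 = -2)
T = -⅔ (T = (-2 + 0)/3 = (⅓)*(-2) = -⅔ ≈ -0.66667)
R(P, p) = (-3 + P)*(P + p) (R(P, p) = (P + p)*(-3 + P) = (-3 + P)*(P + p))
o(z, r) = -8/3 + z (o(z, r) = ((1² - 3*1 - 3*(-⅔) + 1*(-⅔)) - 2) + z = ((1 - 3 + 2 - ⅔) - 2) + z = (-⅔ - 2) + z = -8/3 + z)
342 + o(17, 13) = 342 + (-8/3 + 17) = 342 + 43/3 = 1069/3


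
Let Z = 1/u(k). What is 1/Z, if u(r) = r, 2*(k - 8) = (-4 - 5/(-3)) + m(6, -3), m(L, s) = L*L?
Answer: 149/6 ≈ 24.833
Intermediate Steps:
m(L, s) = L**2
k = 149/6 (k = 8 + ((-4 - 5/(-3)) + 6**2)/2 = 8 + ((-4 - 5*(-1/3)) + 36)/2 = 8 + ((-4 + 5/3) + 36)/2 = 8 + (-7/3 + 36)/2 = 8 + (1/2)*(101/3) = 8 + 101/6 = 149/6 ≈ 24.833)
Z = 6/149 (Z = 1/(149/6) = 6/149 ≈ 0.040268)
1/Z = 1/(6/149) = 149/6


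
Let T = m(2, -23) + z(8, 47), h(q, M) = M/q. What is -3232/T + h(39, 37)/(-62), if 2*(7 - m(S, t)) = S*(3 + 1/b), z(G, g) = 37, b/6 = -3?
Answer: -140696911/1786902 ≈ -78.738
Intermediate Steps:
b = -18 (b = 6*(-3) = -18)
m(S, t) = 7 - 53*S/36 (m(S, t) = 7 - S*(3 + 1/(-18))/2 = 7 - S*(3 - 1/18)/2 = 7 - S*53/(2*18) = 7 - 53*S/36)
T = 739/18 (T = (7 - 53/36*2) + 37 = (7 - 53/18) + 37 = 73/18 + 37 = 739/18 ≈ 41.056)
-3232/T + h(39, 37)/(-62) = -3232/739/18 + (37/39)/(-62) = -3232*18/739 + (37*(1/39))*(-1/62) = -58176/739 + (37/39)*(-1/62) = -58176/739 - 37/2418 = -140696911/1786902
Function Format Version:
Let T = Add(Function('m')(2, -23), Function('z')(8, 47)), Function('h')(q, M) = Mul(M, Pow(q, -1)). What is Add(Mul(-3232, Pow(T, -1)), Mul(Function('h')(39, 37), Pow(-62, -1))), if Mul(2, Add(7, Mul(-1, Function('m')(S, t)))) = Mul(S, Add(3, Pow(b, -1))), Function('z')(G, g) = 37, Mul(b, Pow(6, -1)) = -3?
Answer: Rational(-140696911, 1786902) ≈ -78.738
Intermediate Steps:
b = -18 (b = Mul(6, -3) = -18)
Function('m')(S, t) = Add(7, Mul(Rational(-53, 36), S)) (Function('m')(S, t) = Add(7, Mul(Rational(-1, 2), Mul(S, Add(3, Pow(-18, -1))))) = Add(7, Mul(Rational(-1, 2), Mul(S, Add(3, Rational(-1, 18))))) = Add(7, Mul(Rational(-1, 2), Mul(S, Rational(53, 18)))) = Add(7, Mul(Rational(-1, 2), Mul(Rational(53, 18), S))) = Add(7, Mul(Rational(-53, 36), S)))
T = Rational(739, 18) (T = Add(Add(7, Mul(Rational(-53, 36), 2)), 37) = Add(Add(7, Rational(-53, 18)), 37) = Add(Rational(73, 18), 37) = Rational(739, 18) ≈ 41.056)
Add(Mul(-3232, Pow(T, -1)), Mul(Function('h')(39, 37), Pow(-62, -1))) = Add(Mul(-3232, Pow(Rational(739, 18), -1)), Mul(Mul(37, Pow(39, -1)), Pow(-62, -1))) = Add(Mul(-3232, Rational(18, 739)), Mul(Mul(37, Rational(1, 39)), Rational(-1, 62))) = Add(Rational(-58176, 739), Mul(Rational(37, 39), Rational(-1, 62))) = Add(Rational(-58176, 739), Rational(-37, 2418)) = Rational(-140696911, 1786902)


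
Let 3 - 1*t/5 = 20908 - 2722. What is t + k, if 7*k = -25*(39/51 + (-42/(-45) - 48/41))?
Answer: -1330750420/14637 ≈ -90917.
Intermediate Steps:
k = -27565/14637 (k = (-25*(39/51 + (-42/(-45) - 48/41)))/7 = (-25*(39*(1/51) + (-42*(-1/45) - 48*1/41)))/7 = (-25*(13/17 + (14/15 - 48/41)))/7 = (-25*(13/17 - 146/615))/7 = (-25*5513/10455)/7 = (⅐)*(-27565/2091) = -27565/14637 ≈ -1.8832)
t = -90915 (t = 15 - 5*(20908 - 2722) = 15 - 5*18186 = 15 - 90930 = -90915)
t + k = -90915 - 27565/14637 = -1330750420/14637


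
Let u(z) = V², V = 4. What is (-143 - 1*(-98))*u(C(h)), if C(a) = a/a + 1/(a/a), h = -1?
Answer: -720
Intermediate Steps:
C(a) = 2 (C(a) = 1 + 1/1 = 1 + 1*1 = 1 + 1 = 2)
u(z) = 16 (u(z) = 4² = 16)
(-143 - 1*(-98))*u(C(h)) = (-143 - 1*(-98))*16 = (-143 + 98)*16 = -45*16 = -720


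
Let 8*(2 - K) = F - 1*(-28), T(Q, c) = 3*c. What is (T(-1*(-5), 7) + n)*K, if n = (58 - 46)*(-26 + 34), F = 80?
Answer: -2691/2 ≈ -1345.5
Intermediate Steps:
n = 96 (n = 12*8 = 96)
K = -23/2 (K = 2 - (80 - 1*(-28))/8 = 2 - (80 + 28)/8 = 2 - 1/8*108 = 2 - 27/2 = -23/2 ≈ -11.500)
(T(-1*(-5), 7) + n)*K = (3*7 + 96)*(-23/2) = (21 + 96)*(-23/2) = 117*(-23/2) = -2691/2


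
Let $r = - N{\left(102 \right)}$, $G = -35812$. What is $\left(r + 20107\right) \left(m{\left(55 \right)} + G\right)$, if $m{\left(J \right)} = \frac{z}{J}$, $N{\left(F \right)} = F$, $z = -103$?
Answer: $- \frac{7881021763}{11} \approx -7.1646 \cdot 10^{8}$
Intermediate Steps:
$r = -102$ ($r = \left(-1\right) 102 = -102$)
$m{\left(J \right)} = - \frac{103}{J}$
$\left(r + 20107\right) \left(m{\left(55 \right)} + G\right) = \left(-102 + 20107\right) \left(- \frac{103}{55} - 35812\right) = 20005 \left(\left(-103\right) \frac{1}{55} - 35812\right) = 20005 \left(- \frac{103}{55} - 35812\right) = 20005 \left(- \frac{1969763}{55}\right) = - \frac{7881021763}{11}$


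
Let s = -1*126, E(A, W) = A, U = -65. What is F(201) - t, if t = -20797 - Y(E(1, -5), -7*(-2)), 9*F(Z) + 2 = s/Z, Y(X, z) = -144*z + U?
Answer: 11285572/603 ≈ 18716.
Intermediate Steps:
s = -126
Y(X, z) = -65 - 144*z (Y(X, z) = -144*z - 65 = -65 - 144*z)
F(Z) = -2/9 - 14/Z (F(Z) = -2/9 + (-126/Z)/9 = -2/9 - 14/Z)
t = -18716 (t = -20797 - (-65 - (-1008)*(-2)) = -20797 - (-65 - 144*14) = -20797 - (-65 - 2016) = -20797 - 1*(-2081) = -20797 + 2081 = -18716)
F(201) - t = (-2/9 - 14/201) - 1*(-18716) = (-2/9 - 14*1/201) + 18716 = (-2/9 - 14/201) + 18716 = -176/603 + 18716 = 11285572/603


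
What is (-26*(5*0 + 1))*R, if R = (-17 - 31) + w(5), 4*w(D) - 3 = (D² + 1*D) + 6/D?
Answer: 10257/10 ≈ 1025.7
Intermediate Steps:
w(D) = ¾ + D/4 + D²/4 + 3/(2*D) (w(D) = ¾ + ((D² + 1*D) + 6/D)/4 = ¾ + ((D² + D) + 6/D)/4 = ¾ + ((D + D²) + 6/D)/4 = ¾ + (D + D² + 6/D)/4 = ¾ + (D/4 + D²/4 + 3/(2*D)) = ¾ + D/4 + D²/4 + 3/(2*D))
R = -789/20 (R = (-17 - 31) + (¼)*(6 + 5*(3 + 5 + 5²))/5 = -48 + (¼)*(⅕)*(6 + 5*(3 + 5 + 25)) = -48 + (¼)*(⅕)*(6 + 5*33) = -48 + (¼)*(⅕)*(6 + 165) = -48 + (¼)*(⅕)*171 = -48 + 171/20 = -789/20 ≈ -39.450)
(-26*(5*0 + 1))*R = -26*(5*0 + 1)*(-789/20) = -26*(0 + 1)*(-789/20) = -26*1*(-789/20) = -26*(-789/20) = 10257/10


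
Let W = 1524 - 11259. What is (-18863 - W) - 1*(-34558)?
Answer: 25430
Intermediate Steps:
W = -9735
(-18863 - W) - 1*(-34558) = (-18863 - 1*(-9735)) - 1*(-34558) = (-18863 + 9735) + 34558 = -9128 + 34558 = 25430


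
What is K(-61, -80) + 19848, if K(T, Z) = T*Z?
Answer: 24728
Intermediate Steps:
K(-61, -80) + 19848 = -61*(-80) + 19848 = 4880 + 19848 = 24728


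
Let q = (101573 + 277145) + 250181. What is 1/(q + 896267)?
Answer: 1/1525166 ≈ 6.5567e-7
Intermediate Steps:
q = 628899 (q = 378718 + 250181 = 628899)
1/(q + 896267) = 1/(628899 + 896267) = 1/1525166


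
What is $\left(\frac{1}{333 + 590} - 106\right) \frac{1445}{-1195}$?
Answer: $\frac{28274893}{220597} \approx 128.17$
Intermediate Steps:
$\left(\frac{1}{333 + 590} - 106\right) \frac{1445}{-1195} = \left(\frac{1}{923} - 106\right) 1445 \left(- \frac{1}{1195}\right) = \left(\frac{1}{923} - 106\right) \left(- \frac{289}{239}\right) = \left(- \frac{97837}{923}\right) \left(- \frac{289}{239}\right) = \frac{28274893}{220597}$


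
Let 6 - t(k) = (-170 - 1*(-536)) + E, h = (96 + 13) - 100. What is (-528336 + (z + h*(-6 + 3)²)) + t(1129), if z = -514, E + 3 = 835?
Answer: -529961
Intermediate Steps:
E = 832 (E = -3 + 835 = 832)
h = 9 (h = 109 - 100 = 9)
t(k) = -1192 (t(k) = 6 - ((-170 - 1*(-536)) + 832) = 6 - ((-170 + 536) + 832) = 6 - (366 + 832) = 6 - 1*1198 = 6 - 1198 = -1192)
(-528336 + (z + h*(-6 + 3)²)) + t(1129) = (-528336 + (-514 + 9*(-6 + 3)²)) - 1192 = (-528336 + (-514 + 9*(-3)²)) - 1192 = (-528336 + (-514 + 9*9)) - 1192 = (-528336 + (-514 + 81)) - 1192 = (-528336 - 433) - 1192 = -528769 - 1192 = -529961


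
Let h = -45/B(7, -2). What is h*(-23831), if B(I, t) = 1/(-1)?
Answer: -1072395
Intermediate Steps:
B(I, t) = -1 (B(I, t) = 1*(-1) = -1)
h = 45 (h = -45/(-1) = -45*(-1) = 45)
h*(-23831) = 45*(-23831) = -1072395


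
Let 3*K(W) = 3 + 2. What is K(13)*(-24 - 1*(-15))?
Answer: -15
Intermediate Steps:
K(W) = 5/3 (K(W) = (3 + 2)/3 = (1/3)*5 = 5/3)
K(13)*(-24 - 1*(-15)) = 5*(-24 - 1*(-15))/3 = 5*(-24 + 15)/3 = (5/3)*(-9) = -15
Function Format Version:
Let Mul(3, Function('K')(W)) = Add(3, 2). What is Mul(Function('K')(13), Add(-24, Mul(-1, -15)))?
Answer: -15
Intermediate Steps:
Function('K')(W) = Rational(5, 3) (Function('K')(W) = Mul(Rational(1, 3), Add(3, 2)) = Mul(Rational(1, 3), 5) = Rational(5, 3))
Mul(Function('K')(13), Add(-24, Mul(-1, -15))) = Mul(Rational(5, 3), Add(-24, Mul(-1, -15))) = Mul(Rational(5, 3), Add(-24, 15)) = Mul(Rational(5, 3), -9) = -15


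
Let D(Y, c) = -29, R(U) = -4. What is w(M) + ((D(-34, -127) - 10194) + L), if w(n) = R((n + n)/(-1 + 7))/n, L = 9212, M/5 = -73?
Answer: -369011/365 ≈ -1011.0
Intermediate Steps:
M = -365 (M = 5*(-73) = -365)
w(n) = -4/n
w(M) + ((D(-34, -127) - 10194) + L) = -4/(-365) + ((-29 - 10194) + 9212) = -4*(-1/365) + (-10223 + 9212) = 4/365 - 1011 = -369011/365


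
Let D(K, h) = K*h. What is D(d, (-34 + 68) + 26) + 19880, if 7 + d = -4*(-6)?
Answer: 20900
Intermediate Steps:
d = 17 (d = -7 - 4*(-6) = -7 + 24 = 17)
D(d, (-34 + 68) + 26) + 19880 = 17*((-34 + 68) + 26) + 19880 = 17*(34 + 26) + 19880 = 17*60 + 19880 = 1020 + 19880 = 20900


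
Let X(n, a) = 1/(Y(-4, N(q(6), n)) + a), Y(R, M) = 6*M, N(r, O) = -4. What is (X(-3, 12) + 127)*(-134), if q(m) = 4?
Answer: -102041/6 ≈ -17007.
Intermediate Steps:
X(n, a) = 1/(-24 + a) (X(n, a) = 1/(6*(-4) + a) = 1/(-24 + a))
(X(-3, 12) + 127)*(-134) = (1/(-24 + 12) + 127)*(-134) = (1/(-12) + 127)*(-134) = (-1/12 + 127)*(-134) = (1523/12)*(-134) = -102041/6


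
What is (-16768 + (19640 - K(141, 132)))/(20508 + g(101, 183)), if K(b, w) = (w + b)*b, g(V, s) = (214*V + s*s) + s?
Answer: -35621/75794 ≈ -0.46997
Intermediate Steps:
g(V, s) = s + s² + 214*V (g(V, s) = (214*V + s²) + s = (s² + 214*V) + s = s + s² + 214*V)
K(b, w) = b*(b + w) (K(b, w) = (b + w)*b = b*(b + w))
(-16768 + (19640 - K(141, 132)))/(20508 + g(101, 183)) = (-16768 + (19640 - 141*(141 + 132)))/(20508 + (183 + 183² + 214*101)) = (-16768 + (19640 - 141*273))/(20508 + (183 + 33489 + 21614)) = (-16768 + (19640 - 1*38493))/(20508 + 55286) = (-16768 + (19640 - 38493))/75794 = (-16768 - 18853)*(1/75794) = -35621*1/75794 = -35621/75794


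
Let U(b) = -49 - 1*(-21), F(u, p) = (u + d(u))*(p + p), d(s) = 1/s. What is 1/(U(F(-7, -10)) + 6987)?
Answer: 1/6959 ≈ 0.00014370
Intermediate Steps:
F(u, p) = 2*p*(u + 1/u) (F(u, p) = (u + 1/u)*(p + p) = (u + 1/u)*(2*p) = 2*p*(u + 1/u))
U(b) = -28 (U(b) = -49 + 21 = -28)
1/(U(F(-7, -10)) + 6987) = 1/(-28 + 6987) = 1/6959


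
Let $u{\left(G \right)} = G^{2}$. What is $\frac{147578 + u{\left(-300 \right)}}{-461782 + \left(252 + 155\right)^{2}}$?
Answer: $- \frac{237578}{296133} \approx -0.80227$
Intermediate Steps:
$\frac{147578 + u{\left(-300 \right)}}{-461782 + \left(252 + 155\right)^{2}} = \frac{147578 + \left(-300\right)^{2}}{-461782 + \left(252 + 155\right)^{2}} = \frac{147578 + 90000}{-461782 + 407^{2}} = \frac{237578}{-461782 + 165649} = \frac{237578}{-296133} = 237578 \left(- \frac{1}{296133}\right) = - \frac{237578}{296133}$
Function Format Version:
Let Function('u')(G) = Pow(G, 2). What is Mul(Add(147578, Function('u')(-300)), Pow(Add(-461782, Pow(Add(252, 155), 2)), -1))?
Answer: Rational(-237578, 296133) ≈ -0.80227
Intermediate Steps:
Mul(Add(147578, Function('u')(-300)), Pow(Add(-461782, Pow(Add(252, 155), 2)), -1)) = Mul(Add(147578, Pow(-300, 2)), Pow(Add(-461782, Pow(Add(252, 155), 2)), -1)) = Mul(Add(147578, 90000), Pow(Add(-461782, Pow(407, 2)), -1)) = Mul(237578, Pow(Add(-461782, 165649), -1)) = Mul(237578, Pow(-296133, -1)) = Mul(237578, Rational(-1, 296133)) = Rational(-237578, 296133)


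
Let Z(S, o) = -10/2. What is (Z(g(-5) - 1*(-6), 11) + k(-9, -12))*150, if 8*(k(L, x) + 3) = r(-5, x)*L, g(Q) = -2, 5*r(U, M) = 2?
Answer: -2535/2 ≈ -1267.5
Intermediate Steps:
r(U, M) = ⅖ (r(U, M) = (⅕)*2 = ⅖)
k(L, x) = -3 + L/20 (k(L, x) = -3 + (2*L/5)/8 = -3 + L/20)
Z(S, o) = -5 (Z(S, o) = -10*½ = -5)
(Z(g(-5) - 1*(-6), 11) + k(-9, -12))*150 = (-5 + (-3 + (1/20)*(-9)))*150 = (-5 + (-3 - 9/20))*150 = (-5 - 69/20)*150 = -169/20*150 = -2535/2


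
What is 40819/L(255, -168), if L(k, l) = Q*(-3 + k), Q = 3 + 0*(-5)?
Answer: 40819/756 ≈ 53.993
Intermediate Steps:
Q = 3 (Q = 3 + 0 = 3)
L(k, l) = -9 + 3*k (L(k, l) = 3*(-3 + k) = -9 + 3*k)
40819/L(255, -168) = 40819/(-9 + 3*255) = 40819/(-9 + 765) = 40819/756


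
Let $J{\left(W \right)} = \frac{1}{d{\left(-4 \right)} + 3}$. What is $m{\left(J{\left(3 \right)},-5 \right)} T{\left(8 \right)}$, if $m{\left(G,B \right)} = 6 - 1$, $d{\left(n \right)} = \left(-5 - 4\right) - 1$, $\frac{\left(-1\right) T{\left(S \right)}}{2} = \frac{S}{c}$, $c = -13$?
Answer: $\frac{80}{13} \approx 6.1538$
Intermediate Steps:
$T{\left(S \right)} = \frac{2 S}{13}$ ($T{\left(S \right)} = - 2 \frac{S}{-13} = - 2 S \left(- \frac{1}{13}\right) = - 2 \left(- \frac{S}{13}\right) = \frac{2 S}{13}$)
$d{\left(n \right)} = -10$ ($d{\left(n \right)} = -9 - 1 = -10$)
$J{\left(W \right)} = - \frac{1}{7}$ ($J{\left(W \right)} = \frac{1}{-10 + 3} = \frac{1}{-7} = - \frac{1}{7}$)
$m{\left(G,B \right)} = 5$
$m{\left(J{\left(3 \right)},-5 \right)} T{\left(8 \right)} = 5 \cdot \frac{2}{13} \cdot 8 = 5 \cdot \frac{16}{13} = \frac{80}{13}$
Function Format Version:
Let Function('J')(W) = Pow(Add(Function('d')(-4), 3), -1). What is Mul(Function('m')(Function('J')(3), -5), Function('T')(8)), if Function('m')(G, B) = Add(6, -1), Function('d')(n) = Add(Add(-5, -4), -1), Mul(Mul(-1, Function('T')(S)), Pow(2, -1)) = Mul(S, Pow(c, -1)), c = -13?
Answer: Rational(80, 13) ≈ 6.1538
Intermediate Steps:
Function('T')(S) = Mul(Rational(2, 13), S) (Function('T')(S) = Mul(-2, Mul(S, Pow(-13, -1))) = Mul(-2, Mul(S, Rational(-1, 13))) = Mul(-2, Mul(Rational(-1, 13), S)) = Mul(Rational(2, 13), S))
Function('d')(n) = -10 (Function('d')(n) = Add(-9, -1) = -10)
Function('J')(W) = Rational(-1, 7) (Function('J')(W) = Pow(Add(-10, 3), -1) = Pow(-7, -1) = Rational(-1, 7))
Function('m')(G, B) = 5
Mul(Function('m')(Function('J')(3), -5), Function('T')(8)) = Mul(5, Mul(Rational(2, 13), 8)) = Mul(5, Rational(16, 13)) = Rational(80, 13)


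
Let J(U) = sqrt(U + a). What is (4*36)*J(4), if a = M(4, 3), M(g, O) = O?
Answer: 144*sqrt(7) ≈ 380.99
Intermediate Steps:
a = 3
J(U) = sqrt(3 + U) (J(U) = sqrt(U + 3) = sqrt(3 + U))
(4*36)*J(4) = (4*36)*sqrt(3 + 4) = 144*sqrt(7)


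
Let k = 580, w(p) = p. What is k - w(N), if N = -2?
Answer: 582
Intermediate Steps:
k - w(N) = 580 - 1*(-2) = 580 + 2 = 582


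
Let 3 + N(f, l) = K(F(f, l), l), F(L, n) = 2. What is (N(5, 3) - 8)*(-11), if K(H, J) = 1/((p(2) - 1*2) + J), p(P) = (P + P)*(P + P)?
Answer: 2046/17 ≈ 120.35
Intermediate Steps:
p(P) = 4*P² (p(P) = (2*P)*(2*P) = 4*P²)
K(H, J) = 1/(14 + J) (K(H, J) = 1/((4*2² - 1*2) + J) = 1/((4*4 - 2) + J) = 1/((16 - 2) + J) = 1/(14 + J))
N(f, l) = -3 + 1/(14 + l)
(N(5, 3) - 8)*(-11) = ((-41 - 3*3)/(14 + 3) - 8)*(-11) = ((-41 - 9)/17 - 8)*(-11) = ((1/17)*(-50) - 8)*(-11) = (-50/17 - 8)*(-11) = -186/17*(-11) = 2046/17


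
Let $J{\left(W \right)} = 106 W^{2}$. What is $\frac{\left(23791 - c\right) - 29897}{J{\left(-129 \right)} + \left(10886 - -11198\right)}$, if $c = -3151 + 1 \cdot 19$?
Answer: $- \frac{1487}{893015} \approx -0.0016651$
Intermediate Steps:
$c = -3132$ ($c = -3151 + 19 = -3132$)
$\frac{\left(23791 - c\right) - 29897}{J{\left(-129 \right)} + \left(10886 - -11198\right)} = \frac{\left(23791 - -3132\right) - 29897}{106 \left(-129\right)^{2} + \left(10886 - -11198\right)} = \frac{\left(23791 + 3132\right) - 29897}{106 \cdot 16641 + \left(10886 + 11198\right)} = \frac{26923 - 29897}{1763946 + 22084} = - \frac{2974}{1786030} = \left(-2974\right) \frac{1}{1786030} = - \frac{1487}{893015}$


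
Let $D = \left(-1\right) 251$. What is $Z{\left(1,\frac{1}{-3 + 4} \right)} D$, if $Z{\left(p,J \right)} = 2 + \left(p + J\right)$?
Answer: $-1004$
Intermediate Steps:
$Z{\left(p,J \right)} = 2 + J + p$ ($Z{\left(p,J \right)} = 2 + \left(J + p\right) = 2 + J + p$)
$D = -251$
$Z{\left(1,\frac{1}{-3 + 4} \right)} D = \left(2 + \frac{1}{-3 + 4} + 1\right) \left(-251\right) = \left(2 + 1^{-1} + 1\right) \left(-251\right) = \left(2 + 1 + 1\right) \left(-251\right) = 4 \left(-251\right) = -1004$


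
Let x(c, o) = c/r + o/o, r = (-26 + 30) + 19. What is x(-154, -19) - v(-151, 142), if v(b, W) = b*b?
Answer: -524554/23 ≈ -22807.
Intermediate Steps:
r = 23 (r = 4 + 19 = 23)
x(c, o) = 1 + c/23 (x(c, o) = c/23 + o/o = c*(1/23) + 1 = c/23 + 1 = 1 + c/23)
v(b, W) = b²
x(-154, -19) - v(-151, 142) = (1 + (1/23)*(-154)) - 1*(-151)² = (1 - 154/23) - 1*22801 = -131/23 - 22801 = -524554/23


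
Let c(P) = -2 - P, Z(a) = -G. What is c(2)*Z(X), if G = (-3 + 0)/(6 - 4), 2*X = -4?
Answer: -6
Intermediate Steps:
X = -2 (X = (1/2)*(-4) = -2)
G = -3/2 ≈ -1.5000
Z(a) = 3/2 (Z(a) = -1*(-3/2) = 3/2)
c(2)*Z(X) = (-2 - 1*2)*(3/2) = (-2 - 2)*(3/2) = -4*3/2 = -6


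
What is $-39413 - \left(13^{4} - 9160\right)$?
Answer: $-58814$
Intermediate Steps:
$-39413 - \left(13^{4} - 9160\right) = -39413 - \left(28561 - 9160\right) = -39413 - 19401 = -58814$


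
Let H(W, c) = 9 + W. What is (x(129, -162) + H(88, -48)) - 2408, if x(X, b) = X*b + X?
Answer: -23080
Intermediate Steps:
x(X, b) = X + X*b
(x(129, -162) + H(88, -48)) - 2408 = (129*(1 - 162) + (9 + 88)) - 2408 = (129*(-161) + 97) - 2408 = (-20769 + 97) - 2408 = -20672 - 2408 = -23080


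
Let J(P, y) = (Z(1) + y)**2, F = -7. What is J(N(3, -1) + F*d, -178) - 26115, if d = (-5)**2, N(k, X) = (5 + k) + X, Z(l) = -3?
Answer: 6646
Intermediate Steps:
N(k, X) = 5 + X + k
d = 25
J(P, y) = (-3 + y)**2
J(N(3, -1) + F*d, -178) - 26115 = (-3 - 178)**2 - 26115 = (-181)**2 - 26115 = 32761 - 26115 = 6646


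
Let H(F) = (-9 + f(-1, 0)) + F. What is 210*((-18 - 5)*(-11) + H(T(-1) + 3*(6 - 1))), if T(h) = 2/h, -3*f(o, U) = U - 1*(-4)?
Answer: 53690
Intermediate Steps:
f(o, U) = -4/3 - U/3 (f(o, U) = -(U - 1*(-4))/3 = -(U + 4)/3 = -(4 + U)/3 = -4/3 - U/3)
H(F) = -31/3 + F (H(F) = (-9 + (-4/3 - 1/3*0)) + F = (-9 + (-4/3 + 0)) + F = (-9 - 4/3) + F = -31/3 + F)
210*((-18 - 5)*(-11) + H(T(-1) + 3*(6 - 1))) = 210*((-18 - 5)*(-11) + (-31/3 + (2/(-1) + 3*(6 - 1)))) = 210*(-23*(-11) + (-31/3 + (2*(-1) + 3*5))) = 210*(253 + (-31/3 + (-2 + 15))) = 210*(253 + (-31/3 + 13)) = 210*(253 + 8/3) = 210*(767/3) = 53690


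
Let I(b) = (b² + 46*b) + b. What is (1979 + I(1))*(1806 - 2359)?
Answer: -1120931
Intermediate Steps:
I(b) = b² + 47*b
(1979 + I(1))*(1806 - 2359) = (1979 + 1*(47 + 1))*(1806 - 2359) = (1979 + 1*48)*(-553) = (1979 + 48)*(-553) = 2027*(-553) = -1120931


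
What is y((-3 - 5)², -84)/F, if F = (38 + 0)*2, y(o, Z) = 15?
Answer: 15/76 ≈ 0.19737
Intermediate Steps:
F = 76 (F = 38*2 = 76)
y((-3 - 5)², -84)/F = 15/76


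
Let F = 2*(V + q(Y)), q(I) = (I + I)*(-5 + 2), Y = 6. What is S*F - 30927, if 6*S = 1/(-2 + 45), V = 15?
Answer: -1329868/43 ≈ -30927.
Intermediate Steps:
S = 1/258 (S = 1/(6*(-2 + 45)) = (⅙)/43 = (⅙)*(1/43) = 1/258 ≈ 0.0038760)
q(I) = -6*I (q(I) = (2*I)*(-3) = -6*I)
F = -42 (F = 2*(15 - 6*6) = 2*(15 - 36) = 2*(-21) = -42)
S*F - 30927 = (1/258)*(-42) - 30927 = -7/43 - 30927 = -1329868/43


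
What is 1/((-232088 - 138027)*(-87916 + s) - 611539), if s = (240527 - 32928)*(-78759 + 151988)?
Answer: -1/5626554575575864 ≈ -1.7773e-16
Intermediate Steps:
s = 15202267171 (s = 207599*73229 = 15202267171)
1/((-232088 - 138027)*(-87916 + s) - 611539) = 1/((-232088 - 138027)*(-87916 + 15202267171) - 611539) = 1/(-370115*15202179255 - 611539) = 1/(-5626554574964325 - 611539) = 1/(-5626554575575864) = -1/5626554575575864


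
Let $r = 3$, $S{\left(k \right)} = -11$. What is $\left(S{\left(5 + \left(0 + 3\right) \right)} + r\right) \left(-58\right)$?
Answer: $464$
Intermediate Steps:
$\left(S{\left(5 + \left(0 + 3\right) \right)} + r\right) \left(-58\right) = \left(-11 + 3\right) \left(-58\right) = \left(-8\right) \left(-58\right) = 464$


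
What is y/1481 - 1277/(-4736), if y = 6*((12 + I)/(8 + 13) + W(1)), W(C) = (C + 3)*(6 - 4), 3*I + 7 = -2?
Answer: 14915203/49098112 ≈ 0.30378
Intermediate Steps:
I = -3 (I = -7/3 + (⅓)*(-2) = -7/3 - ⅔ = -3)
W(C) = 6 + 2*C (W(C) = (3 + C)*2 = 6 + 2*C)
y = 354/7 (y = 6*((12 - 3)/(8 + 13) + (6 + 2*1)) = 6*(9/21 + (6 + 2)) = 6*(9*(1/21) + 8) = 6*(3/7 + 8) = 6*(59/7) = 354/7 ≈ 50.571)
y/1481 - 1277/(-4736) = (354/7)/1481 - 1277/(-4736) = (354/7)*(1/1481) - 1277*(-1/4736) = 354/10367 + 1277/4736 = 14915203/49098112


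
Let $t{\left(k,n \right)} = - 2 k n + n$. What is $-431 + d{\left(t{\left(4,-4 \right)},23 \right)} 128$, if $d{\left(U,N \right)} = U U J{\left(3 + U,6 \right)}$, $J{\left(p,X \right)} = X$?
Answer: $601681$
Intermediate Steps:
$t{\left(k,n \right)} = n - 2 k n$ ($t{\left(k,n \right)} = - 2 k n + n = n - 2 k n$)
$d{\left(U,N \right)} = 6 U^{2}$ ($d{\left(U,N \right)} = U U 6 = U^{2} \cdot 6 = 6 U^{2}$)
$-431 + d{\left(t{\left(4,-4 \right)},23 \right)} 128 = -431 + 6 \left(- 4 \left(1 - 8\right)\right)^{2} \cdot 128 = -431 + 6 \left(\left(-4\right) \left(-7\right)\right)^{2} \cdot 128 = -431 + 6 \cdot 28^{2} \cdot 128 = -431 + 6 \cdot 784 \cdot 128 = -431 + 4704 \cdot 128 = -431 + 602112 = 601681$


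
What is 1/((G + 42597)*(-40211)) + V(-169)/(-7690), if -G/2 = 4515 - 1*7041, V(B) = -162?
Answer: 155197125214/7367073595455 ≈ 0.021066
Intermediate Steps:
G = 5052 (G = -2*(4515 - 1*7041) = -2*(4515 - 7041) = -2*(-2526) = 5052)
1/((G + 42597)*(-40211)) + V(-169)/(-7690) = 1/((5052 + 42597)*(-40211)) - 162/(-7690) = -1/40211/47649 - 162*(-1/7690) = (1/47649)*(-1/40211) + 81/3845 = -1/1916013939 + 81/3845 = 155197125214/7367073595455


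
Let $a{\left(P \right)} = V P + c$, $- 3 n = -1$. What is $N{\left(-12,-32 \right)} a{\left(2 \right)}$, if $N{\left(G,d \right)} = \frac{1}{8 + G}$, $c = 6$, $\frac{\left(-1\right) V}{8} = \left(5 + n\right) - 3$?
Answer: $\frac{47}{6} \approx 7.8333$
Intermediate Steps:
$n = \frac{1}{3}$ ($n = \left(- \frac{1}{3}\right) \left(-1\right) = \frac{1}{3} \approx 0.33333$)
$V = - \frac{56}{3}$ ($V = - 8 \left(\left(5 + \frac{1}{3}\right) - 3\right) = - 8 \left(\frac{16}{3} - 3\right) = \left(-8\right) \frac{7}{3} = - \frac{56}{3} \approx -18.667$)
$a{\left(P \right)} = 6 - \frac{56 P}{3}$ ($a{\left(P \right)} = - \frac{56 P}{3} + 6 = 6 - \frac{56 P}{3}$)
$N{\left(-12,-32 \right)} a{\left(2 \right)} = \frac{6 - \frac{112}{3}}{8 - 12} = \frac{6 - \frac{112}{3}}{-4} = \left(- \frac{1}{4}\right) \left(- \frac{94}{3}\right) = \frac{47}{6}$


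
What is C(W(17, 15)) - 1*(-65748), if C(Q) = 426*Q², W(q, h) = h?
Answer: 161598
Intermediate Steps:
C(W(17, 15)) - 1*(-65748) = 426*15² - 1*(-65748) = 426*225 + 65748 = 95850 + 65748 = 161598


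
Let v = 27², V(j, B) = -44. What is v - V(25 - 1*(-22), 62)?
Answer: 773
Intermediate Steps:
v = 729
v - V(25 - 1*(-22), 62) = 729 - 1*(-44) = 729 + 44 = 773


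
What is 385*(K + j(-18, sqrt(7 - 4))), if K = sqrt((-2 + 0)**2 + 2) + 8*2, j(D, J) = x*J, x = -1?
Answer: 6160 - 385*sqrt(3) + 385*sqrt(6) ≈ 6436.2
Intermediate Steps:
j(D, J) = -J
K = 16 + sqrt(6) (K = sqrt((-2)**2 + 2) + 16 = sqrt(4 + 2) + 16 = sqrt(6) + 16 = 16 + sqrt(6) ≈ 18.449)
385*(K + j(-18, sqrt(7 - 4))) = 385*((16 + sqrt(6)) - sqrt(7 - 4)) = 385*((16 + sqrt(6)) - sqrt(3)) = 385*(16 + sqrt(6) - sqrt(3)) = 6160 - 385*sqrt(3) + 385*sqrt(6)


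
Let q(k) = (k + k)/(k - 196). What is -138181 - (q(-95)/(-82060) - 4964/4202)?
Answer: -63023495538085/456097686 ≈ -1.3818e+5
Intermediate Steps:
q(k) = 2*k/(-196 + k) (q(k) = (2*k)/(-196 + k) = 2*k/(-196 + k))
-138181 - (q(-95)/(-82060) - 4964/4202) = -138181 - ((2*(-95)/(-196 - 95))/(-82060) - 4964/4202) = -138181 - ((2*(-95)/(-291))*(-1/82060) - 4964*1/4202) = -138181 - ((2*(-95)*(-1/291))*(-1/82060) - 2482/2101) = -138181 - ((190/291)*(-1/82060) - 2482/2101) = -138181 - (-19/2387946 - 2482/2101) = -138181 - 1*(-538811081/456097686) = -138181 + 538811081/456097686 = -63023495538085/456097686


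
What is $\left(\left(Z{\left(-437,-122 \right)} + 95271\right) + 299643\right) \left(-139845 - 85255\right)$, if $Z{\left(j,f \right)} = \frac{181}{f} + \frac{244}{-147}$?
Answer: $- \frac{797116387927550}{8967} \approx -8.8894 \cdot 10^{10}$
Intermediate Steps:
$Z{\left(j,f \right)} = - \frac{244}{147} + \frac{181}{f}$ ($Z{\left(j,f \right)} = \frac{181}{f} + 244 \left(- \frac{1}{147}\right) = \frac{181}{f} - \frac{244}{147} = - \frac{244}{147} + \frac{181}{f}$)
$\left(\left(Z{\left(-437,-122 \right)} + 95271\right) + 299643\right) \left(-139845 - 85255\right) = \left(\left(\left(- \frac{244}{147} + \frac{181}{-122}\right) + 95271\right) + 299643\right) \left(-139845 - 85255\right) = \left(\left(\left(- \frac{244}{147} + 181 \left(- \frac{1}{122}\right)\right) + 95271\right) + 299643\right) \left(-139845 - 85255\right) = \left(\left(\left(- \frac{244}{147} - \frac{181}{122}\right) + 95271\right) + 299643\right) \left(-139845 - 85255\right) = \left(\left(- \frac{56375}{17934} + 95271\right) + 299643\right) \left(-225100\right) = \left(\frac{1708533739}{17934} + 299643\right) \left(-225100\right) = \frac{7082331301}{17934} \left(-225100\right) = - \frac{797116387927550}{8967}$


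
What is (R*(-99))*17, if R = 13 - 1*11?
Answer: -3366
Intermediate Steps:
R = 2 (R = 13 - 11 = 2)
(R*(-99))*17 = (2*(-99))*17 = -198*17 = -3366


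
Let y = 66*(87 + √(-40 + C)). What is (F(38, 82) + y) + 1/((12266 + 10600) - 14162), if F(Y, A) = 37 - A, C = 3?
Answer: 49586689/8704 + 66*I*√37 ≈ 5697.0 + 401.46*I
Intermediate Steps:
y = 5742 + 66*I*√37 (y = 66*(87 + √(-40 + 3)) = 66*(87 + √(-37)) = 66*(87 + I*√37) = 5742 + 66*I*√37 ≈ 5742.0 + 401.46*I)
(F(38, 82) + y) + 1/((12266 + 10600) - 14162) = ((37 - 1*82) + (5742 + 66*I*√37)) + 1/((12266 + 10600) - 14162) = ((37 - 82) + (5742 + 66*I*√37)) + 1/(22866 - 14162) = (-45 + (5742 + 66*I*√37)) + 1/8704 = (5697 + 66*I*√37) + 1/8704 = 49586689/8704 + 66*I*√37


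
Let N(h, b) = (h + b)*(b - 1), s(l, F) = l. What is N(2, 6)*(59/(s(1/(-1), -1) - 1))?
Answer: -1180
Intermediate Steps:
N(h, b) = (-1 + b)*(b + h) (N(h, b) = (b + h)*(-1 + b) = (-1 + b)*(b + h))
N(2, 6)*(59/(s(1/(-1), -1) - 1)) = (6² - 1*6 - 1*2 + 6*2)*(59/(1/(-1) - 1)) = (36 - 6 - 2 + 12)*(59/(-1 - 1)) = 40*(59/(-2)) = 40*(59*(-½)) = 40*(-59/2) = -1180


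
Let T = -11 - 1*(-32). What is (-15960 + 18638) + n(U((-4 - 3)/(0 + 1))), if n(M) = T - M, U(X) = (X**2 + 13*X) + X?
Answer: 2748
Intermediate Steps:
U(X) = X**2 + 14*X
T = 21 (T = -11 + 32 = 21)
n(M) = 21 - M
(-15960 + 18638) + n(U((-4 - 3)/(0 + 1))) = (-15960 + 18638) + (21 - (-4 - 3)/(0 + 1)*(14 + (-4 - 3)/(0 + 1))) = 2678 + (21 - (-7/1)*(14 - 7/1)) = 2678 + (21 - (-7*1)*(14 - 7*1)) = 2678 + (21 - (-7)*(14 - 7)) = 2678 + (21 - (-7)*7) = 2678 + (21 - 1*(-49)) = 2678 + (21 + 49) = 2678 + 70 = 2748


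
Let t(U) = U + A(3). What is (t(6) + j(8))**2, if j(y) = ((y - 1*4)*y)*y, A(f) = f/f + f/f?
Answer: 69696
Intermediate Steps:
A(f) = 2 (A(f) = 1 + 1 = 2)
j(y) = y**2*(-4 + y) (j(y) = ((y - 4)*y)*y = ((-4 + y)*y)*y = (y*(-4 + y))*y = y**2*(-4 + y))
t(U) = 2 + U (t(U) = U + 2 = 2 + U)
(t(6) + j(8))**2 = ((2 + 6) + 8**2*(-4 + 8))**2 = (8 + 64*4)**2 = (8 + 256)**2 = 264**2 = 69696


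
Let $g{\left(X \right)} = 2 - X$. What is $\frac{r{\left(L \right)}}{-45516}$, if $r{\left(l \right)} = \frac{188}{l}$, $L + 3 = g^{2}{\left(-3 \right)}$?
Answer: $- \frac{47}{250338} \approx -0.00018775$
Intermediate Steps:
$L = 22$ ($L = -3 + \left(2 - -3\right)^{2} = -3 + \left(2 + 3\right)^{2} = -3 + 5^{2} = -3 + 25 = 22$)
$\frac{r{\left(L \right)}}{-45516} = \frac{188 \cdot \frac{1}{22}}{-45516} = 188 \cdot \frac{1}{22} \left(- \frac{1}{45516}\right) = \frac{94}{11} \left(- \frac{1}{45516}\right) = - \frac{47}{250338}$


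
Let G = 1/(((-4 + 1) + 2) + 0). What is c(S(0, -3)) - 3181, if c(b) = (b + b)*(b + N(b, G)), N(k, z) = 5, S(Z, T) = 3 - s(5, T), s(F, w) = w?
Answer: -3049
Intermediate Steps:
S(Z, T) = 3 - T
G = -1 (G = 1/((-3 + 2) + 0) = 1/(-1 + 0) = 1/(-1) = -1)
c(b) = 2*b*(5 + b) (c(b) = (b + b)*(b + 5) = (2*b)*(5 + b) = 2*b*(5 + b))
c(S(0, -3)) - 3181 = 2*(3 - 1*(-3))*(5 + (3 - 1*(-3))) - 3181 = 2*(3 + 3)*(5 + (3 + 3)) - 3181 = 2*6*(5 + 6) - 3181 = 2*6*11 - 3181 = 132 - 3181 = -3049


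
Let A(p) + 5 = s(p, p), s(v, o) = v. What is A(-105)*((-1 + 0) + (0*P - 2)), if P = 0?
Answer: 330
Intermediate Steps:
A(p) = -5 + p
A(-105)*((-1 + 0) + (0*P - 2)) = (-5 - 105)*((-1 + 0) + (0*0 - 2)) = -110*(-1 + (0 - 2)) = -110*(-1 - 2) = -110*(-3) = 330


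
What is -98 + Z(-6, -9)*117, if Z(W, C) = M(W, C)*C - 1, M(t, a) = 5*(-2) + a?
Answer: 19792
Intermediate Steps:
M(t, a) = -10 + a
Z(W, C) = -1 + C*(-10 + C) (Z(W, C) = (-10 + C)*C - 1 = C*(-10 + C) - 1 = -1 + C*(-10 + C))
-98 + Z(-6, -9)*117 = -98 + (-1 - 9*(-10 - 9))*117 = -98 + (-1 - 9*(-19))*117 = -98 + (-1 + 171)*117 = -98 + 170*117 = -98 + 19890 = 19792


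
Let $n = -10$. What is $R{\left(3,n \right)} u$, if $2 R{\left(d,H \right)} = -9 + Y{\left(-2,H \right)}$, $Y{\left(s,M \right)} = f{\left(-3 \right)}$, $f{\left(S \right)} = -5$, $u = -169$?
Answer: $1183$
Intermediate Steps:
$Y{\left(s,M \right)} = -5$
$R{\left(d,H \right)} = -7$ ($R{\left(d,H \right)} = \frac{-9 - 5}{2} = \frac{1}{2} \left(-14\right) = -7$)
$R{\left(3,n \right)} u = \left(-7\right) \left(-169\right) = 1183$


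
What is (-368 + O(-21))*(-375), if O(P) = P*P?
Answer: -27375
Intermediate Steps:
O(P) = P²
(-368 + O(-21))*(-375) = (-368 + (-21)²)*(-375) = (-368 + 441)*(-375) = 73*(-375) = -27375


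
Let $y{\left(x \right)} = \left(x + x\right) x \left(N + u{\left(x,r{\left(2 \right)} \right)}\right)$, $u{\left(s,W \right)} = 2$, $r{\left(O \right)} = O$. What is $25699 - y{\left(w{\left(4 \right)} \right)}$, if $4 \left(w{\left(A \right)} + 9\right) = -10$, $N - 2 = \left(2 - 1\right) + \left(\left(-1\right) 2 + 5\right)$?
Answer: $23583$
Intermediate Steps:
$N = 6$ ($N = 2 + \left(\left(2 - 1\right) + \left(\left(-1\right) 2 + 5\right)\right) = 2 + \left(1 + \left(-2 + 5\right)\right) = 2 + \left(1 + 3\right) = 2 + 4 = 6$)
$w{\left(A \right)} = - \frac{23}{2}$ ($w{\left(A \right)} = -9 + \frac{1}{4} \left(-10\right) = -9 - \frac{5}{2} = - \frac{23}{2}$)
$y{\left(x \right)} = 16 x^{2}$ ($y{\left(x \right)} = \left(x + x\right) x \left(6 + 2\right) = 2 x x 8 = 2 x^{2} \cdot 8 = 16 x^{2}$)
$25699 - y{\left(w{\left(4 \right)} \right)} = 25699 - 16 \left(- \frac{23}{2}\right)^{2} = 25699 - 16 \cdot \frac{529}{4} = 25699 - 2116 = 23583$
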